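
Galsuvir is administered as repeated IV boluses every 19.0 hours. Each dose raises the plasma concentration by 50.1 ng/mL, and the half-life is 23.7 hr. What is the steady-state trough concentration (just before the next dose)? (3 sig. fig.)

67.4 ng/mL

k = ln 2 / 23.7 = 0.02925 hr⁻¹
Fraction remaining after one interval: e^(−kτ) = e^(−0.02925 × 19.0) = 0.5737
R = 1 / (1 − 0.5737) = 2.346
Css,max = 50.1 × 2.346 = 117.5 ng/mL
Css,min = Css,max × e^(−kτ) = 117.5 × 0.5737 ≈ 67.4 ng/mL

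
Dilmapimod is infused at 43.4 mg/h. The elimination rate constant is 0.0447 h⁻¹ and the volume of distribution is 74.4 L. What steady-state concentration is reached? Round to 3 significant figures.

13.0 µg/mL

CL = k · V = 0.0447 × 74.4 = 3.326 L/h
Css = rate / CL = 43.4 / 3.326 ≈ 13.0 µg/mL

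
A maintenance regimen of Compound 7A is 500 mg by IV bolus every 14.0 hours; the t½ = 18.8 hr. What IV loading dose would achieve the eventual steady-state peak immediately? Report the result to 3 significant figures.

1240 mg

k = ln 2 / 18.8 = 0.03687 hr⁻¹
Accumulation ratio R = 1 / (1 − e^(−kτ)) = 1 / (1 − e^(−0.03687×14.0)) = 1 / (1 − 0.5968) = 2.480
Loading dose = maintenance dose × R = 500 × 2.480 ≈ 1240 mg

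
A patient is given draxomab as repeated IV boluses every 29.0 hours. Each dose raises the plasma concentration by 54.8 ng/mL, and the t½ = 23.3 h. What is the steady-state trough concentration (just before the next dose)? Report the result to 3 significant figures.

k = ln 2 / 23.3 = 0.02975 h⁻¹
Fraction remaining after one interval: e^(−kτ) = e^(−0.02975 × 29.0) = 0.4220
R = 1 / (1 − 0.4220) = 1.730
Css,max = 54.8 × 1.730 = 94.81 ng/mL
Css,min = Css,max × e^(−kτ) = 94.81 × 0.4220 ≈ 40.0 ng/mL

40.0 ng/mL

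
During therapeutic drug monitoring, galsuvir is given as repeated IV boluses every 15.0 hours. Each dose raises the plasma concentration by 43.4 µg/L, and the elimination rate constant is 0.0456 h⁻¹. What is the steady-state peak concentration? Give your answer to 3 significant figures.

Fraction remaining after one interval: e^(−kτ) = e^(−0.04560 × 15.0) = 0.5046
R = 1 / (1 − 0.5046) = 2.019
Css,max = 43.4 × 2.019 ≈ 87.6 µg/L

87.6 µg/L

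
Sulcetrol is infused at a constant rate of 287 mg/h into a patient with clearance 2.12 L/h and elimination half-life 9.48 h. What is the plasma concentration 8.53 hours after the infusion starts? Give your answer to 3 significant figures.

Css = rate / CL = 287 / 2.12 = 135.4 µg/mL
k = ln 2 / 9.48 = 0.07312 h⁻¹
C(t) = Css (1 − e^(−kt)) = 135.4 × (1 − e^(−0.6237)) = 135.4 × 0.4640 ≈ 62.8 µg/mL

62.8 µg/mL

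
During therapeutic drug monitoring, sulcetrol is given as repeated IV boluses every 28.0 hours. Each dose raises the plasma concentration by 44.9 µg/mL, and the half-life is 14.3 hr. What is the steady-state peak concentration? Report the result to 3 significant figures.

k = ln 2 / 14.3 = 0.04847 hr⁻¹
Fraction remaining after one interval: e^(−kτ) = e^(−0.04847 × 28.0) = 0.2574
R = 1 / (1 − 0.2574) = 1.347
Css,max = 44.9 × 1.347 ≈ 60.5 µg/mL

60.5 µg/mL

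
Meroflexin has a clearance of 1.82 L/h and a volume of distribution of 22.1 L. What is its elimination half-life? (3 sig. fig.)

8.42 hours

k = CL / V = 1.82 / 22.1 = 0.08235 h⁻¹
t½ = ln 2 / k = ln 2 / 0.08235 ≈ 8.42 hours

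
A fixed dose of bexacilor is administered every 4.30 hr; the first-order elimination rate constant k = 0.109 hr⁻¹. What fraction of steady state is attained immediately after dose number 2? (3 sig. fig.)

0.608

f_n = 1 − e^(−nkτ) = 1 − e^(−2 × 0.1090 × 4.30) = 1 − e^(−0.9374) = 1 − 0.3916 ≈ 0.608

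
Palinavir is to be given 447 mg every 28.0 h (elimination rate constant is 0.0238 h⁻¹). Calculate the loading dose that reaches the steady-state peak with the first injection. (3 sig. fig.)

919 mg

Accumulation ratio R = 1 / (1 − e^(−kτ)) = 1 / (1 − e^(−0.02380×28.0)) = 1 / (1 − 0.5136) = 2.056
Loading dose = maintenance dose × R = 447 × 2.056 ≈ 919 mg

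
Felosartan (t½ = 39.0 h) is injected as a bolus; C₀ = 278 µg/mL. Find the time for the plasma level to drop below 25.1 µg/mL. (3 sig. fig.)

135 hours

k = ln 2 / 39.0 = 0.01777 h⁻¹
C(t) = C₀ e^(−kt)  ⇒  t = ln(C₀/C) / k
t = ln(278/25.1) / 0.01777 = 2.405 / 0.01777 ≈ 135 hours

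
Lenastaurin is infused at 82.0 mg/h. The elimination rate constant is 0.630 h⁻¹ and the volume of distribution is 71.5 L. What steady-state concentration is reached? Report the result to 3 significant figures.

1.82 µg/mL

CL = k · V = 0.630 × 71.5 = 45.05 L/h
Css = rate / CL = 82.0 / 45.05 ≈ 1.82 µg/mL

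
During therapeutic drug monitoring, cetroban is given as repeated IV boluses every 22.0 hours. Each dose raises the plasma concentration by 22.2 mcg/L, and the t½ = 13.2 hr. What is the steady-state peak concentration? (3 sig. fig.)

k = ln 2 / 13.2 = 0.05251 hr⁻¹
Fraction remaining after one interval: e^(−kτ) = e^(−0.05251 × 22.0) = 0.3150
R = 1 / (1 − 0.3150) = 1.460
Css,max = 22.2 × 1.460 ≈ 32.4 mcg/L

32.4 mcg/L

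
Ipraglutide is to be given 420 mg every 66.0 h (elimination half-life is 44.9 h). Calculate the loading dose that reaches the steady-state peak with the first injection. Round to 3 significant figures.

657 mg

k = ln 2 / 44.9 = 0.01544 h⁻¹
Accumulation ratio R = 1 / (1 − e^(−kτ)) = 1 / (1 − e^(−0.01544×66.0)) = 1 / (1 − 0.3610) = 1.565
Loading dose = maintenance dose × R = 420 × 1.565 ≈ 657 mg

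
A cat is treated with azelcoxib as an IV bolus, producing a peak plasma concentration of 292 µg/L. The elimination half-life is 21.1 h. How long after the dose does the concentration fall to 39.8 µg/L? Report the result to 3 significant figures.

k = ln 2 / 21.1 = 0.03285 h⁻¹
C(t) = C₀ e^(−kt)  ⇒  t = ln(C₀/C) / k
t = ln(292/39.8) / 0.03285 = 1.993 / 0.03285 ≈ 60.7 hours

60.7 hours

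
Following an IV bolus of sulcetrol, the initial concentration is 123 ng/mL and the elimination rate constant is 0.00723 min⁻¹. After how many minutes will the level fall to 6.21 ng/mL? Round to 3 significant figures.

C(t) = C₀ e^(−kt)  ⇒  t = ln(C₀/C) / k
t = ln(123/6.21) / 0.007230 = 2.986 / 0.007230 ≈ 413 minutes

413 minutes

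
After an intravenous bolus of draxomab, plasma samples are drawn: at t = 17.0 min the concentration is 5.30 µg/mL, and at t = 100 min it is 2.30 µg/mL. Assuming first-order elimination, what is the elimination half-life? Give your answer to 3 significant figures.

68.9 minutes

k = ln(C₁/C₂) / (t₂ − t₁) = ln(5.30/2.30) / (100 − 17.0)
  = 0.8348 / 83.00 = 0.01006 min⁻¹
t½ = ln 2 / k = ln 2 / 0.01006 ≈ 68.9 minutes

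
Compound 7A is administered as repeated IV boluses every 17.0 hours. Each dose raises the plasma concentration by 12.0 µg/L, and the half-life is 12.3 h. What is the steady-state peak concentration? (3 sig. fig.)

19.5 µg/L

k = ln 2 / 12.3 = 0.05635 h⁻¹
Fraction remaining after one interval: e^(−kτ) = e^(−0.05635 × 17.0) = 0.3837
R = 1 / (1 − 0.3837) = 1.622
Css,max = 12.0 × 1.622 ≈ 19.5 µg/L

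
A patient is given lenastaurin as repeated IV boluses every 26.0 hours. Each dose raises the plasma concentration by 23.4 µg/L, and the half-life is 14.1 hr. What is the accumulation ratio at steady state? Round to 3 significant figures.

1.39

k = ln 2 / 14.1 = 0.04916 hr⁻¹
Fraction remaining after one interval: e^(−kτ) = e^(−0.04916 × 26.0) = 0.2786
R = 1 / (1 − 0.2786) = 1 / 0.7214 ≈ 1.39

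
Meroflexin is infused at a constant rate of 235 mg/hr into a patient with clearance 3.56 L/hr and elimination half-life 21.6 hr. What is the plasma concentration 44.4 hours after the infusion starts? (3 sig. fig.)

Css = rate / CL = 235 / 3.56 = 66.01 µg/mL
k = ln 2 / 21.6 = 0.03209 hr⁻¹
C(t) = Css (1 − e^(−kt)) = 66.01 × (1 − e^(−1.425)) = 66.01 × 0.7594 ≈ 50.1 µg/mL

50.1 µg/mL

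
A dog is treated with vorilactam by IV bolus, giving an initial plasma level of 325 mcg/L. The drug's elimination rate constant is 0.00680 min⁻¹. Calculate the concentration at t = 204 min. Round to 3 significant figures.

C(t) = C₀ e^(−kt) = 325 × e^(−0.006800 × 204) = 325 × e^(−1.387) = 325 × 0.2498 ≈ 81.2 mcg/L

81.2 mcg/L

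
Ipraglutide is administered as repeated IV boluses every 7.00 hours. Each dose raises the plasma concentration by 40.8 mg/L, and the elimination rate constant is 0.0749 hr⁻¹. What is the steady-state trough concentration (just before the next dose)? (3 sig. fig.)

59.2 mg/L

Fraction remaining after one interval: e^(−kτ) = e^(−0.07490 × 7.00) = 0.5920
R = 1 / (1 − 0.5920) = 2.451
Css,max = 40.8 × 2.451 = 99.99 mg/L
Css,min = Css,max × e^(−kτ) = 99.99 × 0.5920 ≈ 59.2 mg/L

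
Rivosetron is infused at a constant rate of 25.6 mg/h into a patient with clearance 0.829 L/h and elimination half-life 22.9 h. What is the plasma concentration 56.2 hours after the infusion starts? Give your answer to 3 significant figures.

25.2 mg/L

Css = rate / CL = 25.6 / 0.829 = 30.88 mg/L
k = ln 2 / 22.9 = 0.03027 h⁻¹
C(t) = Css (1 − e^(−kt)) = 30.88 × (1 − e^(−1.701)) = 30.88 × 0.8175 ≈ 25.2 mg/L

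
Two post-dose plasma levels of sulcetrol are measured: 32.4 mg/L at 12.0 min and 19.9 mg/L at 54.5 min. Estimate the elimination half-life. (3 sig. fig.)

60.4 minutes

k = ln(C₁/C₂) / (t₂ − t₁) = ln(32.4/19.9) / (54.5 − 12.0)
  = 0.4874 / 42.50 = 0.01147 min⁻¹
t½ = ln 2 / k = ln 2 / 0.01147 ≈ 60.4 minutes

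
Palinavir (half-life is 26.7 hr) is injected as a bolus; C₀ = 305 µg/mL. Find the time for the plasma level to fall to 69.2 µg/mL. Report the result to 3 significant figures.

57.1 hours

k = ln 2 / 26.7 = 0.02596 hr⁻¹
C(t) = C₀ e^(−kt)  ⇒  t = ln(C₀/C) / k
t = ln(305/69.2) / 0.02596 = 1.483 / 0.02596 ≈ 57.1 hours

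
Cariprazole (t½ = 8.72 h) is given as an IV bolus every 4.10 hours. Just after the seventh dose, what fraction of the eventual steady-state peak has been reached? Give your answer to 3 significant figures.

k = ln 2 / 8.72 = 0.07949 h⁻¹
f_n = 1 − e^(−nkτ) = 1 − e^(−7 × 0.07949 × 4.10) = 1 − e^(−2.281) = 1 − 0.1021 ≈ 0.898

0.898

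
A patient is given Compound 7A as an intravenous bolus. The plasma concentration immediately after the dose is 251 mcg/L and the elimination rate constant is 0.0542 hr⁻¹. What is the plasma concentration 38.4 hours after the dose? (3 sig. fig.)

C(t) = C₀ e^(−kt) = 251 × e^(−0.05420 × 38.4) = 251 × e^(−2.081) = 251 × 0.1248 ≈ 31.3 mcg/L

31.3 mcg/L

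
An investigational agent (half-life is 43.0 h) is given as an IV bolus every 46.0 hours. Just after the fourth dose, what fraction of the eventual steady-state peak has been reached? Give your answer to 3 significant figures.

k = ln 2 / 43.0 = 0.01612 h⁻¹
f_n = 1 − e^(−nkτ) = 1 − e^(−4 × 0.01612 × 46.0) = 1 − e^(−2.966) = 1 − 0.05151 ≈ 0.948

0.948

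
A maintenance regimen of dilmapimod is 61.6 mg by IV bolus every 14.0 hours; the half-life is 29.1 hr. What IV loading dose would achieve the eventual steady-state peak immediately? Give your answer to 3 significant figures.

k = ln 2 / 29.1 = 0.02382 hr⁻¹
Accumulation ratio R = 1 / (1 − e^(−kτ)) = 1 / (1 − e^(−0.02382×14.0)) = 1 / (1 − 0.7164) = 3.526
Loading dose = maintenance dose × R = 61.6 × 3.526 ≈ 217 mg

217 mg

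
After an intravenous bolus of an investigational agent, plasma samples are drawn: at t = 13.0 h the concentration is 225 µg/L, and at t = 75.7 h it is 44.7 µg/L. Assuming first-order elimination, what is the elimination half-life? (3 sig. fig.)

k = ln(C₁/C₂) / (t₂ − t₁) = ln(225/44.7) / (75.7 − 13.0)
  = 1.616 / 62.70 = 0.02578 h⁻¹
t½ = ln 2 / k = ln 2 / 0.02578 ≈ 26.9 hours

26.9 hours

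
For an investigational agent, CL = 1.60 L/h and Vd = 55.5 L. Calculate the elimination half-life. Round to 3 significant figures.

k = CL / V = 1.60 / 55.5 = 0.02883 h⁻¹
t½ = ln 2 / k = ln 2 / 0.02883 ≈ 24.0 hours

24.0 hours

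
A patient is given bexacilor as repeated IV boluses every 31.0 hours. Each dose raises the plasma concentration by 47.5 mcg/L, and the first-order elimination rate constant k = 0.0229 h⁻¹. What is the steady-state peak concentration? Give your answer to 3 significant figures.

93.4 mcg/L

Fraction remaining after one interval: e^(−kτ) = e^(−0.02290 × 31.0) = 0.4917
R = 1 / (1 − 0.4917) = 1.967
Css,max = 47.5 × 1.967 ≈ 93.4 mcg/L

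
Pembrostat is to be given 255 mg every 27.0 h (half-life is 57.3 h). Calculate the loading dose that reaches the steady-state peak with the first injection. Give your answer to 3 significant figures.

915 mg

k = ln 2 / 57.3 = 0.01210 h⁻¹
Accumulation ratio R = 1 / (1 − e^(−kτ)) = 1 / (1 − e^(−0.01210×27.0)) = 1 / (1 − 0.7214) = 3.589
Loading dose = maintenance dose × R = 255 × 3.589 ≈ 915 mg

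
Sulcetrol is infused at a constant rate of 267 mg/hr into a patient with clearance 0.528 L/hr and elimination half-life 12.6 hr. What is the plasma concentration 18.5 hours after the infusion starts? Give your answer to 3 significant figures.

323 µg/mL

Css = rate / CL = 267 / 0.528 = 505.7 µg/mL
k = ln 2 / 12.6 = 0.05501 hr⁻¹
C(t) = Css (1 − e^(−kt)) = 505.7 × (1 − e^(−1.018)) = 505.7 × 0.6386 ≈ 323 µg/mL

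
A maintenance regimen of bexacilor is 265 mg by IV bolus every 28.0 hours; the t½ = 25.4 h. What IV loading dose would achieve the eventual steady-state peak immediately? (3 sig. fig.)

496 mg

k = ln 2 / 25.4 = 0.02729 h⁻¹
Accumulation ratio R = 1 / (1 − e^(−kτ)) = 1 / (1 − e^(−0.02729×28.0)) = 1 / (1 − 0.4658) = 1.872
Loading dose = maintenance dose × R = 265 × 1.872 ≈ 496 mg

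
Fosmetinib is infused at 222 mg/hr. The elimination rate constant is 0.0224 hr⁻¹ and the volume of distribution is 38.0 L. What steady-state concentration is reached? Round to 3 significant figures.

261 mg/L

CL = k · V = 0.0224 × 38.0 = 0.8512 L/hr
Css = rate / CL = 222 / 0.8512 ≈ 261 mg/L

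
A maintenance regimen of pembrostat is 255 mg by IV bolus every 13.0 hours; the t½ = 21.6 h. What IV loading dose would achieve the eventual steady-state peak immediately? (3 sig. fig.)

k = ln 2 / 21.6 = 0.03209 h⁻¹
Accumulation ratio R = 1 / (1 − e^(−kτ)) = 1 / (1 − e^(−0.03209×13.0)) = 1 / (1 − 0.6589) = 2.932
Loading dose = maintenance dose × R = 255 × 2.932 ≈ 748 mg

748 mg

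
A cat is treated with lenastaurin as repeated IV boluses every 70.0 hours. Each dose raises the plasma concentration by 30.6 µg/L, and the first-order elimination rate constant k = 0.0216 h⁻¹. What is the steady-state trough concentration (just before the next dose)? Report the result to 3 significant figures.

8.65 µg/L

Fraction remaining after one interval: e^(−kτ) = e^(−0.02160 × 70.0) = 0.2205
R = 1 / (1 − 0.2205) = 1.283
Css,max = 30.6 × 1.283 = 39.25 µg/L
Css,min = Css,max × e^(−kτ) = 39.25 × 0.2205 ≈ 8.65 µg/L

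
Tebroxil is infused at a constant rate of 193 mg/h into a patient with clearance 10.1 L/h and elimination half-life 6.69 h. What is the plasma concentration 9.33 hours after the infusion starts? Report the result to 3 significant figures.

11.8 mg/L

Css = rate / CL = 193 / 10.1 = 19.11 mg/L
k = ln 2 / 6.69 = 0.1036 h⁻¹
C(t) = Css (1 − e^(−kt)) = 19.11 × (1 − e^(−0.9667)) = 19.11 × 0.6197 ≈ 11.8 mg/L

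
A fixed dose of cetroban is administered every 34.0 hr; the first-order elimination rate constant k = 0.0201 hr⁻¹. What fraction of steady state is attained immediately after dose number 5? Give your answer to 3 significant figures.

0.967

f_n = 1 − e^(−nkτ) = 1 − e^(−5 × 0.02010 × 34.0) = 1 − e^(−3.417) = 1 − 0.03281 ≈ 0.967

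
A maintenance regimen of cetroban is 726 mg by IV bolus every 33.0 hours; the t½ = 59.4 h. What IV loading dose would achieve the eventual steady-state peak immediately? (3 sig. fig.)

2270 mg

k = ln 2 / 59.4 = 0.01167 h⁻¹
Accumulation ratio R = 1 / (1 − e^(−kτ)) = 1 / (1 − e^(−0.01167×33.0)) = 1 / (1 − 0.6804) = 3.129
Loading dose = maintenance dose × R = 726 × 3.129 ≈ 2270 mg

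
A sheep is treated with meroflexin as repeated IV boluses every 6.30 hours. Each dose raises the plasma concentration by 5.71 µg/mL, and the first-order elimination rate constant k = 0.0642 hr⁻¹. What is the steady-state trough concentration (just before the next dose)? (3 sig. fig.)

Fraction remaining after one interval: e^(−kτ) = e^(−0.06420 × 6.30) = 0.6673
R = 1 / (1 − 0.6673) = 3.006
Css,max = 5.71 × 3.006 = 17.16 µg/mL
Css,min = Css,max × e^(−kτ) = 17.16 × 0.6673 ≈ 11.5 µg/mL

11.5 µg/mL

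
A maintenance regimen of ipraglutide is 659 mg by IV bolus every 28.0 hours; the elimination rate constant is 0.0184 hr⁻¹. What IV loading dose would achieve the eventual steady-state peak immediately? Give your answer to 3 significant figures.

Accumulation ratio R = 1 / (1 − e^(−kτ)) = 1 / (1 − e^(−0.01840×28.0)) = 1 / (1 − 0.5974) = 2.484
Loading dose = maintenance dose × R = 659 × 2.484 ≈ 1640 mg

1640 mg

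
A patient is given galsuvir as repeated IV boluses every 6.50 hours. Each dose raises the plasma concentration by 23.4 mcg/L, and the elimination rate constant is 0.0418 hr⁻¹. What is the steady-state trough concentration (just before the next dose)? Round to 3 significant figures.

75.0 mcg/L

Fraction remaining after one interval: e^(−kτ) = e^(−0.04180 × 6.50) = 0.7621
R = 1 / (1 − 0.7621) = 4.203
Css,max = 23.4 × 4.203 = 98.35 mcg/L
Css,min = Css,max × e^(−kτ) = 98.35 × 0.7621 ≈ 75.0 mcg/L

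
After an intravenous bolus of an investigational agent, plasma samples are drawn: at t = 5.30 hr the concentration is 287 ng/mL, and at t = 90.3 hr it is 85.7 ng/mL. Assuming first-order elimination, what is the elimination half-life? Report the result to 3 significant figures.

48.7 hours

k = ln(C₁/C₂) / (t₂ − t₁) = ln(287/85.7) / (90.3 − 5.30)
  = 1.209 / 85.00 = 0.01422 hr⁻¹
t½ = ln 2 / k = ln 2 / 0.01422 ≈ 48.7 hours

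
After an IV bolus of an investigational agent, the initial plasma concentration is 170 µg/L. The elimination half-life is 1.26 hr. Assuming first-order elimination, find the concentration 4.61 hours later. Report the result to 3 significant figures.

13.5 µg/L

k = ln 2 / 1.26 = 0.5501 hr⁻¹
C(t) = C₀ e^(−kt) = 170 × e^(−0.5501 × 4.61) = 170 × e^(−2.536) = 170 × 0.07918 ≈ 13.5 µg/L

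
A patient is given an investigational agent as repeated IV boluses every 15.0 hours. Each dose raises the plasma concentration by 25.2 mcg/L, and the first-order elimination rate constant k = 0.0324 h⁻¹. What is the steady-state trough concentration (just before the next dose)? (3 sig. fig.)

40.3 mcg/L

Fraction remaining after one interval: e^(−kτ) = e^(−0.03240 × 15.0) = 0.6151
R = 1 / (1 − 0.6151) = 2.598
Css,max = 25.2 × 2.598 = 65.47 mcg/L
Css,min = Css,max × e^(−kτ) = 65.47 × 0.6151 ≈ 40.3 mcg/L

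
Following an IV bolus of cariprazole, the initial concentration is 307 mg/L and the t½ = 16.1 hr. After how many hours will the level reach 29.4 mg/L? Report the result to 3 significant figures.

k = ln 2 / 16.1 = 0.04305 hr⁻¹
C(t) = C₀ e^(−kt)  ⇒  t = ln(C₀/C) / k
t = ln(307/29.4) / 0.04305 = 2.346 / 0.04305 ≈ 54.5 hours

54.5 hours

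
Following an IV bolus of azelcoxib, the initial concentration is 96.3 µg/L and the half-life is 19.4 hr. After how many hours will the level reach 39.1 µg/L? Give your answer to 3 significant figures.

25.2 hours

k = ln 2 / 19.4 = 0.03573 hr⁻¹
C(t) = C₀ e^(−kt)  ⇒  t = ln(C₀/C) / k
t = ln(96.3/39.1) / 0.03573 = 0.9013 / 0.03573 ≈ 25.2 hours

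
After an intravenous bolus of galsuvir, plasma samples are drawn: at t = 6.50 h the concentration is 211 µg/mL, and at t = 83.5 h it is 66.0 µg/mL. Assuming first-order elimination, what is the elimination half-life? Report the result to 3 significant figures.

45.9 hours

k = ln(C₁/C₂) / (t₂ − t₁) = ln(211/66.0) / (83.5 − 6.50)
  = 1.162 / 77.00 = 0.01509 h⁻¹
t½ = ln 2 / k = ln 2 / 0.01509 ≈ 45.9 hours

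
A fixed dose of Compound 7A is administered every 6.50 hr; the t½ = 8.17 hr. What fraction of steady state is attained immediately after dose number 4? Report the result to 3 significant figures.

0.890

k = ln 2 / 8.17 = 0.08484 hr⁻¹
f_n = 1 − e^(−nkτ) = 1 − e^(−4 × 0.08484 × 6.50) = 1 − e^(−2.206) = 1 − 0.1102 ≈ 0.890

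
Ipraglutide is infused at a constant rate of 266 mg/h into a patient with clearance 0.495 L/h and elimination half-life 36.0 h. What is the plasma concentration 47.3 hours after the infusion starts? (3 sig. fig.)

321 mg/L

Css = rate / CL = 266 / 0.495 = 537.4 mg/L
k = ln 2 / 36.0 = 0.01925 h⁻¹
C(t) = Css (1 − e^(−kt)) = 537.4 × (1 − e^(−0.9107)) = 537.4 × 0.5978 ≈ 321 mg/L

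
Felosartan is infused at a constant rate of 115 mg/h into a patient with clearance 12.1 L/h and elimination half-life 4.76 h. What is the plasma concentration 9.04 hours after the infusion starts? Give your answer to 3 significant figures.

6.96 mg/L

Css = rate / CL = 115 / 12.1 = 9.504 mg/L
k = ln 2 / 4.76 = 0.1456 h⁻¹
C(t) = Css (1 − e^(−kt)) = 9.504 × (1 − e^(−1.316)) = 9.504 × 0.7319 ≈ 6.96 mg/L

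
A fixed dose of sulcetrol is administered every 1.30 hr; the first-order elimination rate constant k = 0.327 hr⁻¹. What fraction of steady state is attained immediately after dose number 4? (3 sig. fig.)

f_n = 1 − e^(−nkτ) = 1 − e^(−4 × 0.3270 × 1.30) = 1 − e^(−1.700) = 1 − 0.1826 ≈ 0.817

0.817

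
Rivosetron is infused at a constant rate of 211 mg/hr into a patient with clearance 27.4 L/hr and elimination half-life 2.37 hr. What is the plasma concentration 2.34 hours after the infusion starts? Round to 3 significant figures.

Css = rate / CL = 211 / 27.4 = 7.701 mg/L
k = ln 2 / 2.37 = 0.2925 hr⁻¹
C(t) = Css (1 − e^(−kt)) = 7.701 × (1 − e^(−0.6844)) = 7.701 × 0.4956 ≈ 3.82 mg/L

3.82 mg/L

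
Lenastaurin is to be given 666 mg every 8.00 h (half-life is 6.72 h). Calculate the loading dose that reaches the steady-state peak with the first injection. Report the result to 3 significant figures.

1190 mg

k = ln 2 / 6.72 = 0.1031 h⁻¹
Accumulation ratio R = 1 / (1 − e^(−kτ)) = 1 / (1 − e^(−0.1031×8.00)) = 1 / (1 − 0.4382) = 1.780
Loading dose = maintenance dose × R = 666 × 1.780 ≈ 1190 mg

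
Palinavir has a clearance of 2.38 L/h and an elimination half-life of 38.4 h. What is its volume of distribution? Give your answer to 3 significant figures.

132 L

k = ln 2 / t½ = ln 2 / 38.4 = 0.01805 h⁻¹
V = CL / k = 2.38 / 0.01805 ≈ 132 L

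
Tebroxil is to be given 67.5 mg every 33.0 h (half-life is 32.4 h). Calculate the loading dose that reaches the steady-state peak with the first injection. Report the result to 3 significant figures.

133 mg

k = ln 2 / 32.4 = 0.02139 h⁻¹
Accumulation ratio R = 1 / (1 − e^(−kτ)) = 1 / (1 − e^(−0.02139×33.0)) = 1 / (1 − 0.4936) = 1.975
Loading dose = maintenance dose × R = 67.5 × 1.975 ≈ 133 mg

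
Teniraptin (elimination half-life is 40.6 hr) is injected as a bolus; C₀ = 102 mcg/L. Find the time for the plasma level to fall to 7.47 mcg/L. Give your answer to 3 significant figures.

k = ln 2 / 40.6 = 0.01707 hr⁻¹
C(t) = C₀ e^(−kt)  ⇒  t = ln(C₀/C) / k
t = ln(102/7.47) / 0.01707 = 2.614 / 0.01707 ≈ 153 hours

153 hours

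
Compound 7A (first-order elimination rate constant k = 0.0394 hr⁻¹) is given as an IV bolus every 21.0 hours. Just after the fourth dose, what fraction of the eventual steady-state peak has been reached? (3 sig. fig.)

0.963

f_n = 1 − e^(−nkτ) = 1 − e^(−4 × 0.03940 × 21.0) = 1 − e^(−3.310) = 1 − 0.03653 ≈ 0.963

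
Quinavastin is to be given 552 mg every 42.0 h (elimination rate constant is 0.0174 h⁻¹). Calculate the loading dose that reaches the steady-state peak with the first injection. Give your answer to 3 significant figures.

1060 mg

Accumulation ratio R = 1 / (1 − e^(−kτ)) = 1 / (1 − e^(−0.01740×42.0)) = 1 / (1 − 0.4815) = 1.929
Loading dose = maintenance dose × R = 552 × 1.929 ≈ 1060 mg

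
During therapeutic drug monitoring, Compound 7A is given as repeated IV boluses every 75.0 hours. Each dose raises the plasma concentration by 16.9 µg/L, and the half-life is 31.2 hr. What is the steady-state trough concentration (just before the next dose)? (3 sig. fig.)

3.94 µg/L

k = ln 2 / 31.2 = 0.02222 hr⁻¹
Fraction remaining after one interval: e^(−kτ) = e^(−0.02222 × 75.0) = 0.1890
R = 1 / (1 − 0.1890) = 1.233
Css,max = 16.9 × 1.233 = 20.84 µg/L
Css,min = Css,max × e^(−kτ) = 20.84 × 0.1890 ≈ 3.94 µg/L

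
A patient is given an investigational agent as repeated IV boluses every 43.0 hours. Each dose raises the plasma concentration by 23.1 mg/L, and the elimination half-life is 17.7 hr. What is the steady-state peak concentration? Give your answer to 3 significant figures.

28.4 mg/L

k = ln 2 / 17.7 = 0.03916 hr⁻¹
Fraction remaining after one interval: e^(−kτ) = e^(−0.03916 × 43.0) = 0.1856
R = 1 / (1 − 0.1856) = 1.228
Css,max = 23.1 × 1.228 ≈ 28.4 mg/L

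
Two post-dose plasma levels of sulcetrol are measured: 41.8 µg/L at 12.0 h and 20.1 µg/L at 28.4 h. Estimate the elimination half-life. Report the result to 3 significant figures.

k = ln(C₁/C₂) / (t₂ − t₁) = ln(41.8/20.1) / (28.4 − 12.0)
  = 0.7322 / 16.40 = 0.04464 h⁻¹
t½ = ln 2 / k = ln 2 / 0.04464 ≈ 15.5 hours

15.5 hours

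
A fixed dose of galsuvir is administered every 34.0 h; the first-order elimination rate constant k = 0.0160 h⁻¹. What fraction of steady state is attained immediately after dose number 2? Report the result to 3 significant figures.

f_n = 1 − e^(−nkτ) = 1 − e^(−2 × 0.01600 × 34.0) = 1 − e^(−1.088) = 1 − 0.3369 ≈ 0.663

0.663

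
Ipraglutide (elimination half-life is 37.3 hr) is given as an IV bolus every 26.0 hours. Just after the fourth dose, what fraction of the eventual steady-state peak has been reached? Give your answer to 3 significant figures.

0.855

k = ln 2 / 37.3 = 0.01858 hr⁻¹
f_n = 1 − e^(−nkτ) = 1 − e^(−4 × 0.01858 × 26.0) = 1 − e^(−1.933) = 1 − 0.1448 ≈ 0.855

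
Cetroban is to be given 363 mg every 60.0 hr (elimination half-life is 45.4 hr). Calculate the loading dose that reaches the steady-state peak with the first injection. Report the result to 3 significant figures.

k = ln 2 / 45.4 = 0.01527 hr⁻¹
Accumulation ratio R = 1 / (1 − e^(−kτ)) = 1 / (1 − e^(−0.01527×60.0)) = 1 / (1 − 0.4001) = 1.667
Loading dose = maintenance dose × R = 363 × 1.667 ≈ 605 mg

605 mg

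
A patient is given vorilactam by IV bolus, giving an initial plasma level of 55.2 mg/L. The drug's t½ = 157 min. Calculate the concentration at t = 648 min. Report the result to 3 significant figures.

3.16 mg/L

k = ln 2 / 157 = 0.004415 min⁻¹
648 min is 4.127 half-lives, so C = 55.2 × (1/2)^4.127 = 55.2 × 0.05722 ≈ 3.16 mg/L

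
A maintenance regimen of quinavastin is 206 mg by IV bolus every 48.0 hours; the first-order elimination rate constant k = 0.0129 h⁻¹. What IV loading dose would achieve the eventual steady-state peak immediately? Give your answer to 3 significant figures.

446 mg

Accumulation ratio R = 1 / (1 − e^(−kτ)) = 1 / (1 − e^(−0.01290×48.0)) = 1 / (1 − 0.5384) = 2.166
Loading dose = maintenance dose × R = 206 × 2.166 ≈ 446 mg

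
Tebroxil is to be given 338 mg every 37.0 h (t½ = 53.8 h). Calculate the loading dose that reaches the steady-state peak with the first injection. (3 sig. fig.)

k = ln 2 / 53.8 = 0.01288 h⁻¹
Accumulation ratio R = 1 / (1 − e^(−kτ)) = 1 / (1 − e^(−0.01288×37.0)) = 1 / (1 − 0.6208) = 2.637
Loading dose = maintenance dose × R = 338 × 2.637 ≈ 891 mg

891 mg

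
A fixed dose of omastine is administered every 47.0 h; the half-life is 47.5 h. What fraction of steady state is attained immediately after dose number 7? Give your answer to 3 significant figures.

k = ln 2 / 47.5 = 0.01459 h⁻¹
f_n = 1 − e^(−nkτ) = 1 − e^(−7 × 0.01459 × 47.0) = 1 − e^(−4.801) = 1 − 0.008222 ≈ 0.992

0.992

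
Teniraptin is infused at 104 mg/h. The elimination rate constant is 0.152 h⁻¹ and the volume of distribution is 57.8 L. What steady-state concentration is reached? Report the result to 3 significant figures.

CL = k · V = 0.152 × 57.8 = 8.786 L/h
Css = rate / CL = 104 / 8.786 ≈ 11.8 mg/L

11.8 mg/L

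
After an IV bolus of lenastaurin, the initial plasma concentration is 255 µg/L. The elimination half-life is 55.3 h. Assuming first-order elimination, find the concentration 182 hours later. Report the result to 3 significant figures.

26.1 µg/L

k = ln 2 / 55.3 = 0.01253 h⁻¹
C(t) = C₀ e^(−kt) = 255 × e^(−0.01253 × 182) = 255 × e^(−2.281) = 255 × 0.1022 ≈ 26.1 µg/L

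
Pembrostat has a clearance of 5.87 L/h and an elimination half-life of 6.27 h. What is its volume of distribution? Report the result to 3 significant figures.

k = ln 2 / t½ = ln 2 / 6.27 = 0.1105 h⁻¹
V = CL / k = 5.87 / 0.1105 ≈ 53.1 L

53.1 L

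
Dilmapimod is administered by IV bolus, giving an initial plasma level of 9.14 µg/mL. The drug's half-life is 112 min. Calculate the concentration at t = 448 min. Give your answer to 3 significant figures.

0.571 µg/mL

k = ln 2 / 112 = 0.006189 min⁻¹
C(t) = C₀ e^(−kt) = 9.14 × e^(−0.006189 × 448) = 9.14 × e^(−2.773) = 9.14 × 0.06250 ≈ 0.571 µg/mL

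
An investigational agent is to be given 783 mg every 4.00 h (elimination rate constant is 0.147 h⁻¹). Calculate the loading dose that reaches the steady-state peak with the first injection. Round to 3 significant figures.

1760 mg

Accumulation ratio R = 1 / (1 − e^(−kτ)) = 1 / (1 − e^(−0.1470×4.00)) = 1 / (1 − 0.5554) = 2.249
Loading dose = maintenance dose × R = 783 × 2.249 ≈ 1760 mg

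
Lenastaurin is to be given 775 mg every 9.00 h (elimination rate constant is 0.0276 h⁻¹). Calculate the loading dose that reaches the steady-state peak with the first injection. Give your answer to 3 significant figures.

3520 mg

Accumulation ratio R = 1 / (1 − e^(−kτ)) = 1 / (1 − e^(−0.02760×9.00)) = 1 / (1 − 0.7800) = 4.546
Loading dose = maintenance dose × R = 775 × 4.546 ≈ 3520 mg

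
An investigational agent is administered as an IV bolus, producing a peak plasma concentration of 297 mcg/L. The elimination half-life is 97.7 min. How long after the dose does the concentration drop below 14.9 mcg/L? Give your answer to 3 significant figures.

k = ln 2 / 97.7 = 0.007095 min⁻¹
C(t) = C₀ e^(−kt)  ⇒  t = ln(C₀/C) / k
t = ln(297/14.9) / 0.007095 = 2.992 / 0.007095 ≈ 422 minutes

422 minutes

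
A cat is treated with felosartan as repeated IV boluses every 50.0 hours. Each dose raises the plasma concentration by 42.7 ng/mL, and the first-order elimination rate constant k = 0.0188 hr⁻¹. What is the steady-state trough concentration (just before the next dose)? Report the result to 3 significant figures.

27.4 ng/mL

Fraction remaining after one interval: e^(−kτ) = e^(−0.01880 × 50.0) = 0.3906
R = 1 / (1 − 0.3906) = 1.641
Css,max = 42.7 × 1.641 = 70.07 ng/mL
Css,min = Css,max × e^(−kτ) = 70.07 × 0.3906 ≈ 27.4 ng/mL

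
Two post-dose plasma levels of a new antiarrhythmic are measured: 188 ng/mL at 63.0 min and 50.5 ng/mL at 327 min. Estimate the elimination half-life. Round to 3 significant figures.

k = ln(C₁/C₂) / (t₂ − t₁) = ln(188/50.5) / (327 − 63.0)
  = 1.314 / 264.0 = 0.004979 min⁻¹
t½ = ln 2 / k = ln 2 / 0.004979 ≈ 139 minutes

139 minutes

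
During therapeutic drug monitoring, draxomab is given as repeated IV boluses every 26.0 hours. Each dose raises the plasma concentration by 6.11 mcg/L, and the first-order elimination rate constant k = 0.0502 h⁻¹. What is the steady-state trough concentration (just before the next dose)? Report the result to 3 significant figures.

Fraction remaining after one interval: e^(−kτ) = e^(−0.05020 × 26.0) = 0.2711
R = 1 / (1 − 0.2711) = 1.372
Css,max = 6.11 × 1.372 = 8.383 mcg/L
Css,min = Css,max × e^(−kτ) = 8.383 × 0.2711 ≈ 2.27 mcg/L

2.27 mcg/L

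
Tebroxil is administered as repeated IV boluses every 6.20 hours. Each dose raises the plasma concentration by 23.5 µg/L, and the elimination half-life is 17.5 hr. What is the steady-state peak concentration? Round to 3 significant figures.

108 µg/L

k = ln 2 / 17.5 = 0.03961 hr⁻¹
Fraction remaining after one interval: e^(−kτ) = e^(−0.03961 × 6.20) = 0.7823
R = 1 / (1 − 0.7823) = 4.593
Css,max = 23.5 × 4.593 ≈ 108 µg/L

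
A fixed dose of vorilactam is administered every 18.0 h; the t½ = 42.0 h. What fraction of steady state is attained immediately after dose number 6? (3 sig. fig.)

k = ln 2 / 42.0 = 0.01650 h⁻¹
f_n = 1 − e^(−nkτ) = 1 − e^(−6 × 0.01650 × 18.0) = 1 − e^(−1.782) = 1 − 0.1682 ≈ 0.832

0.832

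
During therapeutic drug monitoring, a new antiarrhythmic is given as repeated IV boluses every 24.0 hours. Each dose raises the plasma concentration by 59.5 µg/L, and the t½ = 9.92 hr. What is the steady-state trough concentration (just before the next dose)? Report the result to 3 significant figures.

13.7 µg/L

k = ln 2 / 9.92 = 0.06987 hr⁻¹
Fraction remaining after one interval: e^(−kτ) = e^(−0.06987 × 24.0) = 0.1869
R = 1 / (1 − 0.1869) = 1.230
Css,max = 59.5 × 1.230 = 73.18 µg/L
Css,min = Css,max × e^(−kτ) = 73.18 × 0.1869 ≈ 13.7 µg/L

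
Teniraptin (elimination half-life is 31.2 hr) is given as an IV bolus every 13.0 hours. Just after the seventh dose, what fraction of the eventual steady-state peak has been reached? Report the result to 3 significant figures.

0.868

k = ln 2 / 31.2 = 0.02222 hr⁻¹
f_n = 1 − e^(−nkτ) = 1 − e^(−7 × 0.02222 × 13.0) = 1 − e^(−2.022) = 1 − 0.1324 ≈ 0.868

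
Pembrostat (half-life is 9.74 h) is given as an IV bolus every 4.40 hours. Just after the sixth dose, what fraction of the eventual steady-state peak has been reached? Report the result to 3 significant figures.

0.847

k = ln 2 / 9.74 = 0.07117 h⁻¹
f_n = 1 − e^(−nkτ) = 1 − e^(−6 × 0.07117 × 4.40) = 1 − e^(−1.879) = 1 − 0.1528 ≈ 0.847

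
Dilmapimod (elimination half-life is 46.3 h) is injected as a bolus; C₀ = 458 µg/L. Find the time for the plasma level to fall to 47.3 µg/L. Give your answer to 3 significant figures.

152 hours

k = ln 2 / 46.3 = 0.01497 h⁻¹
C(t) = C₀ e^(−kt)  ⇒  t = ln(C₀/C) / k
t = ln(458/47.3) / 0.01497 = 2.270 / 0.01497 ≈ 152 hours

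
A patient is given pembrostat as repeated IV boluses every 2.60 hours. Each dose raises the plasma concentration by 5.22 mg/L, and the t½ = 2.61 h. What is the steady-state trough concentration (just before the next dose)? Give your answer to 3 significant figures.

k = ln 2 / 2.61 = 0.2656 h⁻¹
Fraction remaining after one interval: e^(−kτ) = e^(−0.2656 × 2.60) = 0.5013
R = 1 / (1 − 0.5013) = 2.005
Css,max = 5.22 × 2.005 = 10.47 mg/L
Css,min = Css,max × e^(−kτ) = 10.47 × 0.5013 ≈ 5.25 mg/L

5.25 mg/L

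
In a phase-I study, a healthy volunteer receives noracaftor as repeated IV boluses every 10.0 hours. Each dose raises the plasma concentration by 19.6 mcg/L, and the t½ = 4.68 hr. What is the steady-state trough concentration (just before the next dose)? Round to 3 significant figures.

k = ln 2 / 4.68 = 0.1481 hr⁻¹
Fraction remaining after one interval: e^(−kτ) = e^(−0.1481 × 10.0) = 0.2274
R = 1 / (1 − 0.2274) = 1.294
Css,max = 19.6 × 1.294 = 25.37 mcg/L
Css,min = Css,max × e^(−kτ) = 25.37 × 0.2274 ≈ 5.77 mcg/L

5.77 mcg/L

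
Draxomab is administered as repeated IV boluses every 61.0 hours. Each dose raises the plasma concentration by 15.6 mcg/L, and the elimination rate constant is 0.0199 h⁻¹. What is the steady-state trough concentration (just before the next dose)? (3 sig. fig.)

Fraction remaining after one interval: e^(−kτ) = e^(−0.01990 × 61.0) = 0.2970
R = 1 / (1 − 0.2970) = 1.423
Css,max = 15.6 × 1.423 = 22.19 mcg/L
Css,min = Css,max × e^(−kτ) = 22.19 × 0.2970 ≈ 6.59 mcg/L

6.59 mcg/L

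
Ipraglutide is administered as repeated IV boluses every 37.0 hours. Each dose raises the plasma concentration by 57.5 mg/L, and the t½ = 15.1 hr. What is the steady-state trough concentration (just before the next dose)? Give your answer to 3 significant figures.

k = ln 2 / 15.1 = 0.04590 hr⁻¹
Fraction remaining after one interval: e^(−kτ) = e^(−0.04590 × 37.0) = 0.1830
R = 1 / (1 − 0.1830) = 1.224
Css,max = 57.5 × 1.224 = 70.38 mg/L
Css,min = Css,max × e^(−kτ) = 70.38 × 0.1830 ≈ 12.9 mg/L

12.9 mg/L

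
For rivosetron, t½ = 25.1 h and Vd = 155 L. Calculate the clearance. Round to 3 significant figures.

4.28 L/h

k = ln 2 / t½ = ln 2 / 25.1 = 0.02762 h⁻¹
CL = k · V = 0.02762 × 155 ≈ 4.28 L/h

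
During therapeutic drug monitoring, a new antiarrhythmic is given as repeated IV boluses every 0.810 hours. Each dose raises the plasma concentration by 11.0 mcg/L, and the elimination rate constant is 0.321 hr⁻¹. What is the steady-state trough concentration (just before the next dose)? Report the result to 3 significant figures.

Fraction remaining after one interval: e^(−kτ) = e^(−0.3210 × 0.810) = 0.7710
R = 1 / (1 − 0.7710) = 4.368
Css,max = 11.0 × 4.368 = 48.04 mcg/L
Css,min = Css,max × e^(−kτ) = 48.04 × 0.7710 ≈ 37.0 mcg/L

37.0 mcg/L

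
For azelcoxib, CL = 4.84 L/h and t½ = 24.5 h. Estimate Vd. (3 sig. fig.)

k = ln 2 / t½ = ln 2 / 24.5 = 0.02829 h⁻¹
V = CL / k = 4.84 / 0.02829 ≈ 171 L

171 L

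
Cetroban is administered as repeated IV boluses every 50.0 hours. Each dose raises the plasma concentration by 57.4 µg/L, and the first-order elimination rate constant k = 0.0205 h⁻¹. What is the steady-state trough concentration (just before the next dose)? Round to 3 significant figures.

32.1 µg/L

Fraction remaining after one interval: e^(−kτ) = e^(−0.02050 × 50.0) = 0.3588
R = 1 / (1 − 0.3588) = 1.560
Css,max = 57.4 × 1.560 = 89.52 µg/L
Css,min = Css,max × e^(−kτ) = 89.52 × 0.3588 ≈ 32.1 µg/L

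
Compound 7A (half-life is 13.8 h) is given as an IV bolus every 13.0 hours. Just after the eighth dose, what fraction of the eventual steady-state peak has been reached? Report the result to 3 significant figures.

k = ln 2 / 13.8 = 0.05023 h⁻¹
f_n = 1 − e^(−nkτ) = 1 − e^(−8 × 0.05023 × 13.0) = 1 − e^(−5.224) = 1 − 0.005387 ≈ 0.995

0.995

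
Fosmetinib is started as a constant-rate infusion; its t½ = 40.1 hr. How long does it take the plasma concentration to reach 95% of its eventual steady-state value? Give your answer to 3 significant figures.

173 hours

k = ln 2 / 40.1 = 0.01729 hr⁻¹
f = 1 − e^(−kt)  ⇒  t = −ln(1 − f) / k
t = −ln(1 − 0.95) / 0.01729 = 2.996 / 0.01729 ≈ 173 hours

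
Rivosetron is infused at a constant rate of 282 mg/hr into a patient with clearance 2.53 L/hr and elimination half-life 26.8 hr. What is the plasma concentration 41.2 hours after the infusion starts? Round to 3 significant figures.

73.1 µg/mL

Css = rate / CL = 282 / 2.53 = 111.5 µg/mL
k = ln 2 / 26.8 = 0.02586 hr⁻¹
C(t) = Css (1 − e^(−kt)) = 111.5 × (1 − e^(−1.066)) = 111.5 × 0.6555 ≈ 73.1 µg/mL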